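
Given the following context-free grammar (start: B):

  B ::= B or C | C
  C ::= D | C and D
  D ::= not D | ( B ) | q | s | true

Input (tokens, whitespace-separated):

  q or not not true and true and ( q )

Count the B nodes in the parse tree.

3

[B [B [C [D q]]] or [C [C [C [D not [D not [D true]]]] and [D true]] and [D ( [B [C [D q]]] )]]]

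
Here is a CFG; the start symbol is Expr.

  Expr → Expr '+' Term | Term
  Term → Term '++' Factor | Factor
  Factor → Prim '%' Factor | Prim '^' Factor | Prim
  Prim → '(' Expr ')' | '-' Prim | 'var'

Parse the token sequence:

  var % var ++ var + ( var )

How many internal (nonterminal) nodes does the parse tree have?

17

[Expr [Expr [Term [Term [Factor [Prim var] % [Factor [Prim var]]]] ++ [Factor [Prim var]]]] + [Term [Factor [Prim ( [Expr [Term [Factor [Prim var]]]] )]]]]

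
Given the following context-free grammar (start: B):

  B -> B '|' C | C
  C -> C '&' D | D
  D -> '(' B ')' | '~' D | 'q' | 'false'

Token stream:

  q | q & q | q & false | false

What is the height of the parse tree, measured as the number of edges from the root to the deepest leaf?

6

[B [B [B [B [C [D q]]] | [C [C [D q]] & [D q]]] | [C [C [D q]] & [D false]]] | [C [D false]]]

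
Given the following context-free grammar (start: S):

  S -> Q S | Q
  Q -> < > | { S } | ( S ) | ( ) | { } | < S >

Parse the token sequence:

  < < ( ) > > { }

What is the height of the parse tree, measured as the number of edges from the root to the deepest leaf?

6

[S [Q < [S [Q < [S [Q ( )]] >]] >] [S [Q { }]]]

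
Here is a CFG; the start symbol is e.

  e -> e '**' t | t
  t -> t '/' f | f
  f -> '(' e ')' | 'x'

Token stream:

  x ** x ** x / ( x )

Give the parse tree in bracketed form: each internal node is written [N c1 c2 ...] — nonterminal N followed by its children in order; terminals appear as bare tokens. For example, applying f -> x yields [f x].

[e [e [e [t [f x]]] ** [t [f x]]] ** [t [t [f x]] / [f ( [e [t [f x]]] )]]]

e
e ** t
e ** t ** t
t ** t ** t
f ** t ** t
x ** t ** t
x ** f ** t
x ** x ** t
x ** x ** t / f
x ** x ** f / f
x ** x ** x / f
x ** x ** x / ( e )
x ** x ** x / ( t )
x ** x ** x / ( f )
x ** x ** x / ( x )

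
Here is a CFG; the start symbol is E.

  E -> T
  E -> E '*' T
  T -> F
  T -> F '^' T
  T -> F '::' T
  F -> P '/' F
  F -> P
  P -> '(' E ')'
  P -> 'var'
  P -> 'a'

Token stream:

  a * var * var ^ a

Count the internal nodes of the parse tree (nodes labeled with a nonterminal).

15

[E [E [E [T [F [P a]]]] * [T [F [P var]]]] * [T [F [P var]] ^ [T [F [P a]]]]]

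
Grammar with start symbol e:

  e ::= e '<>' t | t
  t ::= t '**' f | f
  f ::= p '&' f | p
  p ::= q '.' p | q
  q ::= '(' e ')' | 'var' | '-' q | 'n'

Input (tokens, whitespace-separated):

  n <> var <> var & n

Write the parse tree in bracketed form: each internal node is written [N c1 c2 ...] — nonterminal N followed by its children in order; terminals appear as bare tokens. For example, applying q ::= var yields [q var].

[e [e [e [t [f [p [q n]]]]] <> [t [f [p [q var]]]]] <> [t [f [p [q var]] & [f [p [q n]]]]]]

e
e <> t
e <> t <> t
t <> t <> t
f <> t <> t
p <> t <> t
q <> t <> t
n <> t <> t
n <> f <> t
n <> p <> t
n <> q <> t
n <> var <> t
n <> var <> f
n <> var <> p & f
n <> var <> q & f
n <> var <> var & f
n <> var <> var & p
n <> var <> var & q
n <> var <> var & n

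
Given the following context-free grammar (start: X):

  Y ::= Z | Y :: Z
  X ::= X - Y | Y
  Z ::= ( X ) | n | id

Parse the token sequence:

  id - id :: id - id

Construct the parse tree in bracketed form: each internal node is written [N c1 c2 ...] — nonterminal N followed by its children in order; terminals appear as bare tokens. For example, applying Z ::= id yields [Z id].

[X [X [X [Y [Z id]]] - [Y [Y [Z id]] :: [Z id]]] - [Y [Z id]]]

X
X - Y
X - Y - Y
Y - Y - Y
Z - Y - Y
id - Y - Y
id - Y :: Z - Y
id - Z :: Z - Y
id - id :: Z - Y
id - id :: id - Y
id - id :: id - Z
id - id :: id - id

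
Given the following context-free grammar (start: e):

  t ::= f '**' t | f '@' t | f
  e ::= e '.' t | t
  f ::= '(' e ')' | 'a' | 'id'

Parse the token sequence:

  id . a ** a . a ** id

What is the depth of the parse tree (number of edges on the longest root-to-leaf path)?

[e [e [e [t [f id]]] . [t [f a] ** [t [f a]]]] . [t [f a] ** [t [f id]]]]

5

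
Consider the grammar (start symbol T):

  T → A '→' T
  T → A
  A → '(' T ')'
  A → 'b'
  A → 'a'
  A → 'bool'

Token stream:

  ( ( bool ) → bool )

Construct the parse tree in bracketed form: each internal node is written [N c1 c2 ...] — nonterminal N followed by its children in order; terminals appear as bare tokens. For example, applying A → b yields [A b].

[T [A ( [T [A ( [T [A bool]] )] → [T [A bool]]] )]]

T
A
( T )
( A → T )
( ( T ) → T )
( ( A ) → T )
( ( bool ) → T )
( ( bool ) → A )
( ( bool ) → bool )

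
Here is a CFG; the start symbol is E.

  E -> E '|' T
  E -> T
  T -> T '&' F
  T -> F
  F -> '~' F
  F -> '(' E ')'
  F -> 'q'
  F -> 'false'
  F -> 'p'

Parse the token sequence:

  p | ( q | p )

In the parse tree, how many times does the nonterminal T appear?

[E [E [T [F p]]] | [T [F ( [E [E [T [F q]]] | [T [F p]]] )]]]

4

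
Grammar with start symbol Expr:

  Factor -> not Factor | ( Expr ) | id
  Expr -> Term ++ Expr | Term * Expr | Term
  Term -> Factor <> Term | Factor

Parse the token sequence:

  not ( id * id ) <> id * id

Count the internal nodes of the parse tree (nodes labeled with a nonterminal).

15

[Expr [Term [Factor not [Factor ( [Expr [Term [Factor id]] * [Expr [Term [Factor id]]]] )]] <> [Term [Factor id]]] * [Expr [Term [Factor id]]]]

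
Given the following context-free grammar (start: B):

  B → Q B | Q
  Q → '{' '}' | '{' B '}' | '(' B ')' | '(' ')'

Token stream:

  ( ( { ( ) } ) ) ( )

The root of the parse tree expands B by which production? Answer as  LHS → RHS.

[B [Q ( [B [Q ( [B [Q { [B [Q ( )]] }]] )]] )] [B [Q ( )]]]

B → Q B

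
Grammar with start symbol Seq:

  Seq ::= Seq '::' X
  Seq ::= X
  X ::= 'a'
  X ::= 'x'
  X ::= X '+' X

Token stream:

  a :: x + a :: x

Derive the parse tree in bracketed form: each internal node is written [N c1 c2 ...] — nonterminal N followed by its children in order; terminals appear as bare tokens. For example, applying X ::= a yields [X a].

[Seq [Seq [Seq [X a]] :: [X [X x] + [X a]]] :: [X x]]

Seq
Seq :: X
Seq :: X :: X
X :: X :: X
a :: X :: X
a :: X + X :: X
a :: x + X :: X
a :: x + a :: X
a :: x + a :: x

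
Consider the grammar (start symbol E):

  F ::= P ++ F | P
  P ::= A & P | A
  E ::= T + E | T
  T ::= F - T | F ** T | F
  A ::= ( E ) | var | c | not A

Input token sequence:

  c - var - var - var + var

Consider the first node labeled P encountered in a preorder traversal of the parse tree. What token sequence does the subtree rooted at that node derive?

[E [T [F [P [A c]]] - [T [F [P [A var]]] - [T [F [P [A var]]] - [T [F [P [A var]]]]]]] + [E [T [F [P [A var]]]]]]

c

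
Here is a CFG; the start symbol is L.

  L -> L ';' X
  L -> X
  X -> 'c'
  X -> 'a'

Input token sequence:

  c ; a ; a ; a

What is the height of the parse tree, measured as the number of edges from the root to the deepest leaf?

[L [L [L [L [X c]] ; [X a]] ; [X a]] ; [X a]]

5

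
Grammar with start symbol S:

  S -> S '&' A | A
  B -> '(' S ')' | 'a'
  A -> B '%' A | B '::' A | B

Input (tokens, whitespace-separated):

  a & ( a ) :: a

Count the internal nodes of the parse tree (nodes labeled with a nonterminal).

[S [S [A [B a]]] & [A [B ( [S [A [B a]]] )] :: [A [B a]]]]

11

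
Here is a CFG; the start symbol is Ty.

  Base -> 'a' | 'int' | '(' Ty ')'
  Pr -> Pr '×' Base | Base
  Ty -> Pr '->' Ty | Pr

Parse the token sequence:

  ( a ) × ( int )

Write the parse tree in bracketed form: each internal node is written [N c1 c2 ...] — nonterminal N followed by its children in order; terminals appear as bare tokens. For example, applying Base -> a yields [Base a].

[Ty [Pr [Pr [Base ( [Ty [Pr [Base a]]] )]] × [Base ( [Ty [Pr [Base int]]] )]]]

Ty
Pr
Pr × Base
Base × Base
( Ty ) × Base
( Pr ) × Base
( Base ) × Base
( a ) × Base
( a ) × ( Ty )
( a ) × ( Pr )
( a ) × ( Base )
( a ) × ( int )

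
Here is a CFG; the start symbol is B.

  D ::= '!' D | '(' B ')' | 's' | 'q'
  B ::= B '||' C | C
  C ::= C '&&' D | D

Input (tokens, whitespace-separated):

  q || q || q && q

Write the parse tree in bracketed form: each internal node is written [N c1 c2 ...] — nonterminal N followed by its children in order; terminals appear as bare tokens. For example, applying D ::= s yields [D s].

B
B || C
B || C || C
C || C || C
D || C || C
q || C || C
q || D || C
q || q || C
q || q || C && D
q || q || D && D
q || q || q && D
q || q || q && q

[B [B [B [C [D q]]] || [C [D q]]] || [C [C [D q]] && [D q]]]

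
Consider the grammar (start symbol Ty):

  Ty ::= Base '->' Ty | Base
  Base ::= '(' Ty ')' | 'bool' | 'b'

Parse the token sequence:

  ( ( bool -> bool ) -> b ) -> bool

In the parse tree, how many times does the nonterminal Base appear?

6

[Ty [Base ( [Ty [Base ( [Ty [Base bool] -> [Ty [Base bool]]] )] -> [Ty [Base b]]] )] -> [Ty [Base bool]]]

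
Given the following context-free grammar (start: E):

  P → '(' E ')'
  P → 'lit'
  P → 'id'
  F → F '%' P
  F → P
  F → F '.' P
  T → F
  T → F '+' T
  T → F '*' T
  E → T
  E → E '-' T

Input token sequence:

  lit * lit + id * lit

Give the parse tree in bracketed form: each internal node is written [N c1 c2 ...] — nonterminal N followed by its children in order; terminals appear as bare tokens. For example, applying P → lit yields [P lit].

E
T
F * T
P * T
lit * T
lit * F + T
lit * P + T
lit * lit + T
lit * lit + F * T
lit * lit + P * T
lit * lit + id * T
lit * lit + id * F
lit * lit + id * P
lit * lit + id * lit

[E [T [F [P lit]] * [T [F [P lit]] + [T [F [P id]] * [T [F [P lit]]]]]]]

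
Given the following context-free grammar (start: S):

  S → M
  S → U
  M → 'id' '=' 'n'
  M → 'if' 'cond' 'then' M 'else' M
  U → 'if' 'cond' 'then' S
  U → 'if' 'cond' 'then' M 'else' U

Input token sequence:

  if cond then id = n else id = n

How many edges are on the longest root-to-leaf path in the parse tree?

[S [M if cond then [M id = n] else [M id = n]]]

3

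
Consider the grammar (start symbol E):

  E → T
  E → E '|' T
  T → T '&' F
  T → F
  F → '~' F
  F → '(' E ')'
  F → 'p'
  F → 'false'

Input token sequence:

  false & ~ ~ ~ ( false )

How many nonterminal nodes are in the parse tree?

11

[E [T [T [F false]] & [F ~ [F ~ [F ~ [F ( [E [T [F false]]] )]]]]]]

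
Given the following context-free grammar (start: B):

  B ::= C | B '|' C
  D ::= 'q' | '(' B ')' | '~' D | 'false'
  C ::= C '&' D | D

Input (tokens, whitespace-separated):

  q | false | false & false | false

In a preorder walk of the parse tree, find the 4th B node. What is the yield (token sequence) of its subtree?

q

[B [B [B [B [C [D q]]] | [C [D false]]] | [C [C [D false]] & [D false]]] | [C [D false]]]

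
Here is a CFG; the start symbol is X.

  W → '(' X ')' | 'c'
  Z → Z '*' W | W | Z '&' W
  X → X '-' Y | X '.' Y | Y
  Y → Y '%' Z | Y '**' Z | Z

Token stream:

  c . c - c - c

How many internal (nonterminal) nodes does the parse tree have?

16

[X [X [X [X [Y [Z [W c]]]] . [Y [Z [W c]]]] - [Y [Z [W c]]]] - [Y [Z [W c]]]]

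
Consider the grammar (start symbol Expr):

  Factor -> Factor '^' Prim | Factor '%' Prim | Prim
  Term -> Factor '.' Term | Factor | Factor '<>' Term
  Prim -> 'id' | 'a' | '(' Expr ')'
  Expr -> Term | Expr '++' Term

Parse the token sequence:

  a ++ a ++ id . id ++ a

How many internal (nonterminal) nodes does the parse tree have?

[Expr [Expr [Expr [Expr [Term [Factor [Prim a]]]] ++ [Term [Factor [Prim a]]]] ++ [Term [Factor [Prim id]] . [Term [Factor [Prim id]]]]] ++ [Term [Factor [Prim a]]]]

19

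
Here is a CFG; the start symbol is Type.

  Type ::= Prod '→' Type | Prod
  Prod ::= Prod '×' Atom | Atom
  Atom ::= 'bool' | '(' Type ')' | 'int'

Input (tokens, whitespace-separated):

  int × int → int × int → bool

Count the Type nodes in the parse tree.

[Type [Prod [Prod [Atom int]] × [Atom int]] → [Type [Prod [Prod [Atom int]] × [Atom int]] → [Type [Prod [Atom bool]]]]]

3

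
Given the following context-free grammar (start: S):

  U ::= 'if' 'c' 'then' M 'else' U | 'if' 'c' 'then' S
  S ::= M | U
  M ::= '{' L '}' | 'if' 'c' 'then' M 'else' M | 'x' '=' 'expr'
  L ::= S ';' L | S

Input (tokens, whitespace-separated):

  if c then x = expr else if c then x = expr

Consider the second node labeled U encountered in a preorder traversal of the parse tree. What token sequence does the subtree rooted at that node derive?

if c then x = expr

[S [U if c then [M x = expr] else [U if c then [S [M x = expr]]]]]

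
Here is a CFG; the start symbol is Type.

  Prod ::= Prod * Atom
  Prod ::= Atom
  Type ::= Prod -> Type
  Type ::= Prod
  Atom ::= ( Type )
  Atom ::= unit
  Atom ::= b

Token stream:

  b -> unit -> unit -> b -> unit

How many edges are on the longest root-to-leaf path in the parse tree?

[Type [Prod [Atom b]] -> [Type [Prod [Atom unit]] -> [Type [Prod [Atom unit]] -> [Type [Prod [Atom b]] -> [Type [Prod [Atom unit]]]]]]]

7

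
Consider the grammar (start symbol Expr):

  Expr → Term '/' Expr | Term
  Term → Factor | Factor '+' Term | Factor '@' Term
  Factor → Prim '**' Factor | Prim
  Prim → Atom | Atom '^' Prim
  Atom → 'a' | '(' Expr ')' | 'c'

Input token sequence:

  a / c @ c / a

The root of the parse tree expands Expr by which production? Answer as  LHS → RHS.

Expr → Term '/' Expr

[Expr [Term [Factor [Prim [Atom a]]]] / [Expr [Term [Factor [Prim [Atom c]]] @ [Term [Factor [Prim [Atom c]]]]] / [Expr [Term [Factor [Prim [Atom a]]]]]]]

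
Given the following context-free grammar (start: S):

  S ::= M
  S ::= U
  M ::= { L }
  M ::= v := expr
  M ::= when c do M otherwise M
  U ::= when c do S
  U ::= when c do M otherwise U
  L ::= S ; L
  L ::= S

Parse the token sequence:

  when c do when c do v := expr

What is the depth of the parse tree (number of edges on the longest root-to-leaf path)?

6

[S [U when c do [S [U when c do [S [M v := expr]]]]]]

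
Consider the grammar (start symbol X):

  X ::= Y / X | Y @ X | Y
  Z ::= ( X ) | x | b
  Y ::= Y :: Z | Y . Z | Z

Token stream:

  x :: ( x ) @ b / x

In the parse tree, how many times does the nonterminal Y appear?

5

[X [Y [Y [Z x]] :: [Z ( [X [Y [Z x]]] )]] @ [X [Y [Z b]] / [X [Y [Z x]]]]]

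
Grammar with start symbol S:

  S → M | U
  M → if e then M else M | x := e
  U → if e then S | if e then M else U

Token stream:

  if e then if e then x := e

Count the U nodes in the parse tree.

2

[S [U if e then [S [U if e then [S [M x := e]]]]]]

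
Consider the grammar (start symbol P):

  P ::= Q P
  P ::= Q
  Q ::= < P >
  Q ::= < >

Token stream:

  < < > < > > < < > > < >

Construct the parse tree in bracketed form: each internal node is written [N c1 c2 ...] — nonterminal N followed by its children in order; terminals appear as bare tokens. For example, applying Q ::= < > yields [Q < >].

P
Q P
< P > P
< Q P > P
< < > P > P
< < > Q > P
< < > < > > P
< < > < > > Q P
< < > < > > < P > P
< < > < > > < Q > P
< < > < > > < < > > P
< < > < > > < < > > Q
< < > < > > < < > > < >

[P [Q < [P [Q < >] [P [Q < >]]] >] [P [Q < [P [Q < >]] >] [P [Q < >]]]]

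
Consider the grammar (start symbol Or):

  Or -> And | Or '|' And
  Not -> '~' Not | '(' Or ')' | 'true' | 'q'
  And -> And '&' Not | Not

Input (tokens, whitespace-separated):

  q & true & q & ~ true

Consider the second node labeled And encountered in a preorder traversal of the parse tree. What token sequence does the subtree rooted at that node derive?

[Or [And [And [And [And [Not q]] & [Not true]] & [Not q]] & [Not ~ [Not true]]]]

q & true & q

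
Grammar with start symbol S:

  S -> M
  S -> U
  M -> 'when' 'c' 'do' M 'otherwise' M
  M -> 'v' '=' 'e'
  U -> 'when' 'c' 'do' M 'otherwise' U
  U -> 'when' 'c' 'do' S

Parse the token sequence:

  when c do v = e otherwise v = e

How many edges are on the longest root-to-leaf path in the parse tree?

[S [M when c do [M v = e] otherwise [M v = e]]]

3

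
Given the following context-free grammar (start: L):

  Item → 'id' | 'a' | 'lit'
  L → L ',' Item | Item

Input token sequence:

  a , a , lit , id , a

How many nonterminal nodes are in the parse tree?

10

[L [L [L [L [L [Item a]] , [Item a]] , [Item lit]] , [Item id]] , [Item a]]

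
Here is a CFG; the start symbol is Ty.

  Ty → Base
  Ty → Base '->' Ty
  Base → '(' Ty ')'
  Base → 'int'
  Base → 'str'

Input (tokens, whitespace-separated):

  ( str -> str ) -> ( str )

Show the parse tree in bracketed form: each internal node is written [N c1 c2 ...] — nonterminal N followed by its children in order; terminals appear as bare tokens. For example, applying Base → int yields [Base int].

Ty
Base -> Ty
( Ty ) -> Ty
( Base -> Ty ) -> Ty
( str -> Ty ) -> Ty
( str -> Base ) -> Ty
( str -> str ) -> Ty
( str -> str ) -> Base
( str -> str ) -> ( Ty )
( str -> str ) -> ( Base )
( str -> str ) -> ( str )

[Ty [Base ( [Ty [Base str] -> [Ty [Base str]]] )] -> [Ty [Base ( [Ty [Base str]] )]]]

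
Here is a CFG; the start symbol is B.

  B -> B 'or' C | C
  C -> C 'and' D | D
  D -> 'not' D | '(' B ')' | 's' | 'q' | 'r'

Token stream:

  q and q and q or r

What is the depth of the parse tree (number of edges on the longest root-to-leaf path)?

[B [B [C [C [C [D q]] and [D q]] and [D q]]] or [C [D r]]]

6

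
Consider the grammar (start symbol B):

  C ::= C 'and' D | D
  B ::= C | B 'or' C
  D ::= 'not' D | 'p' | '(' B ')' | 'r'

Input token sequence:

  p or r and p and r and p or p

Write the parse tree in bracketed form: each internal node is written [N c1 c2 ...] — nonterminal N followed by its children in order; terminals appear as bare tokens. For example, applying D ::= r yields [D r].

B
B or C
B or C or C
C or C or C
D or C or C
p or C or C
p or C and D or C
p or C and D and D or C
p or C and D and D and D or C
p or D and D and D and D or C
p or r and D and D and D or C
p or r and p and D and D or C
p or r and p and r and D or C
p or r and p and r and p or C
p or r and p and r and p or D
p or r and p and r and p or p

[B [B [B [C [D p]]] or [C [C [C [C [D r]] and [D p]] and [D r]] and [D p]]] or [C [D p]]]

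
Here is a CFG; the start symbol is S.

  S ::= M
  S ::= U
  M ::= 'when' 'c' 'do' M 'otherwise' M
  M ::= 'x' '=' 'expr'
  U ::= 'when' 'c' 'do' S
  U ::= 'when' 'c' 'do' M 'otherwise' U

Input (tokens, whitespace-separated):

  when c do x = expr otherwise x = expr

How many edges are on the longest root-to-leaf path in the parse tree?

3

[S [M when c do [M x = expr] otherwise [M x = expr]]]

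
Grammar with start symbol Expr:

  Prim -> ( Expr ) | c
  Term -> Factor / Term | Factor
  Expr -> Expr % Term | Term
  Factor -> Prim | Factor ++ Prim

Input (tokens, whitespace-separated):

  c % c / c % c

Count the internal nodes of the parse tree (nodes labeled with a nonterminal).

15

[Expr [Expr [Expr [Term [Factor [Prim c]]]] % [Term [Factor [Prim c]] / [Term [Factor [Prim c]]]]] % [Term [Factor [Prim c]]]]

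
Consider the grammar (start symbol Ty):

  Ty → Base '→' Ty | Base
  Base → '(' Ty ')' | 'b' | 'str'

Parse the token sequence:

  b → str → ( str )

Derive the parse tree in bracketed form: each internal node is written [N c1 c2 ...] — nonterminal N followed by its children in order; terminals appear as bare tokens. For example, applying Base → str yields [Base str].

[Ty [Base b] → [Ty [Base str] → [Ty [Base ( [Ty [Base str]] )]]]]

Ty
Base → Ty
b → Ty
b → Base → Ty
b → str → Ty
b → str → Base
b → str → ( Ty )
b → str → ( Base )
b → str → ( str )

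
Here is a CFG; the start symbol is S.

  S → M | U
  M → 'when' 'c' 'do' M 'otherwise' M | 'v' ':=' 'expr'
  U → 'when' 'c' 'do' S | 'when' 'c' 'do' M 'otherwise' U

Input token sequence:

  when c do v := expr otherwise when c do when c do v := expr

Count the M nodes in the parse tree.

2

[S [U when c do [M v := expr] otherwise [U when c do [S [U when c do [S [M v := expr]]]]]]]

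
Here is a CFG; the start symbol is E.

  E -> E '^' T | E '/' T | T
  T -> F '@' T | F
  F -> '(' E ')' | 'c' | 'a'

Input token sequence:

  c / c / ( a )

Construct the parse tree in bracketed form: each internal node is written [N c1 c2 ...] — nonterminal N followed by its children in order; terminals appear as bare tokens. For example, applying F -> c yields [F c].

E
E / T
E / T / T
T / T / T
F / T / T
c / T / T
c / F / T
c / c / T
c / c / F
c / c / ( E )
c / c / ( T )
c / c / ( F )
c / c / ( a )

[E [E [E [T [F c]]] / [T [F c]]] / [T [F ( [E [T [F a]]] )]]]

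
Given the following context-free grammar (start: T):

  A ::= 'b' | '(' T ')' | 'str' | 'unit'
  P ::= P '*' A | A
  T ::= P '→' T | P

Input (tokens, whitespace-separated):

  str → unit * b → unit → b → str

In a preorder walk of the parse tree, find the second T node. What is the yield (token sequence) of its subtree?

unit * b → unit → b → str

[T [P [A str]] → [T [P [P [A unit]] * [A b]] → [T [P [A unit]] → [T [P [A b]] → [T [P [A str]]]]]]]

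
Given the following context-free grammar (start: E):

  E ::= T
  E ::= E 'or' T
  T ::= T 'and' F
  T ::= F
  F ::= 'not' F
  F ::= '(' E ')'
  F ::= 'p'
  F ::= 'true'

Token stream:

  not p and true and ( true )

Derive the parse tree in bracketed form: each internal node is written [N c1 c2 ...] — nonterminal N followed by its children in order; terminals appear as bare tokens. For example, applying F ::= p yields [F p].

E
T
T and F
T and F and F
F and F and F
not F and F and F
not p and F and F
not p and true and F
not p and true and ( E )
not p and true and ( T )
not p and true and ( F )
not p and true and ( true )

[E [T [T [T [F not [F p]]] and [F true]] and [F ( [E [T [F true]]] )]]]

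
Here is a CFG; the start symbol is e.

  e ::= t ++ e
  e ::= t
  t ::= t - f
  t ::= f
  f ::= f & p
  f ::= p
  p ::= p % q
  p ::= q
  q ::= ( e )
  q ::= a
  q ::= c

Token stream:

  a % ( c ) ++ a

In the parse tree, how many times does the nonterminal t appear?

[e [t [f [p [p [q a]] % [q ( [e [t [f [p [q c]]]]] )]]]] ++ [e [t [f [p [q a]]]]]]

3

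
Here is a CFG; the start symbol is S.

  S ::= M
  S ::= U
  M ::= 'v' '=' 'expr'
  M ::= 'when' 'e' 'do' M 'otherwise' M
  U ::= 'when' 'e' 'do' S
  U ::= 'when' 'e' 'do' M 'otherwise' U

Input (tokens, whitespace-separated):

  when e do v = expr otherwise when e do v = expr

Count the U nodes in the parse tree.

[S [U when e do [M v = expr] otherwise [U when e do [S [M v = expr]]]]]

2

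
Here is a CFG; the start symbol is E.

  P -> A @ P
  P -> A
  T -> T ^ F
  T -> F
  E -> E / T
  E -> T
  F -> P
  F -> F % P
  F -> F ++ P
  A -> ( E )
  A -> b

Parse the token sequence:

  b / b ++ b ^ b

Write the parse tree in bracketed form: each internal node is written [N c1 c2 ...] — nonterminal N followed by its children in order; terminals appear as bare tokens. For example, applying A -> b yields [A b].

E
E / T
T / T
F / T
P / T
A / T
b / T
b / T ^ F
b / F ^ F
b / F ++ P ^ F
b / P ++ P ^ F
b / A ++ P ^ F
b / b ++ P ^ F
b / b ++ A ^ F
b / b ++ b ^ F
b / b ++ b ^ P
b / b ++ b ^ A
b / b ++ b ^ b

[E [E [T [F [P [A b]]]]] / [T [T [F [F [P [A b]]] ++ [P [A b]]]] ^ [F [P [A b]]]]]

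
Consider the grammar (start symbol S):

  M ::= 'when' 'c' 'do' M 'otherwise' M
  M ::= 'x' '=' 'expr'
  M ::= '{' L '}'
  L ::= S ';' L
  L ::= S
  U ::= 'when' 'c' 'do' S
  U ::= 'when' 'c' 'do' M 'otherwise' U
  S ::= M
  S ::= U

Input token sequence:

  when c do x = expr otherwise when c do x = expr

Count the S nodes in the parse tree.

[S [U when c do [M x = expr] otherwise [U when c do [S [M x = expr]]]]]

2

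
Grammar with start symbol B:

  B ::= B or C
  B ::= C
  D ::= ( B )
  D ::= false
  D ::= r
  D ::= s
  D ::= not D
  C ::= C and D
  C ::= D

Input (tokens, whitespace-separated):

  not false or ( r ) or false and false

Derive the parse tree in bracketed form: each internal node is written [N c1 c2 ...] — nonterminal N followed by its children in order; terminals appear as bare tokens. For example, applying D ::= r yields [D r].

B
B or C
B or C or C
C or C or C
D or C or C
not D or C or C
not false or C or C
not false or D or C
not false or ( B ) or C
not false or ( C ) or C
not false or ( D ) or C
not false or ( r ) or C
not false or ( r ) or C and D
not false or ( r ) or D and D
not false or ( r ) or false and D
not false or ( r ) or false and false

[B [B [B [C [D not [D false]]]] or [C [D ( [B [C [D r]]] )]]] or [C [C [D false]] and [D false]]]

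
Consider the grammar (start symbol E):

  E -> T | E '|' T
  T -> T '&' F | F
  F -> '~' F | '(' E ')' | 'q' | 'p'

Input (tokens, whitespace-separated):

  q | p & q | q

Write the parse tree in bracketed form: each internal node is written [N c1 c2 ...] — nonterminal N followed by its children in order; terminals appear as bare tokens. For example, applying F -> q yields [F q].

E
E | T
E | T | T
T | T | T
F | T | T
q | T | T
q | T & F | T
q | F & F | T
q | p & F | T
q | p & q | T
q | p & q | F
q | p & q | q

[E [E [E [T [F q]]] | [T [T [F p]] & [F q]]] | [T [F q]]]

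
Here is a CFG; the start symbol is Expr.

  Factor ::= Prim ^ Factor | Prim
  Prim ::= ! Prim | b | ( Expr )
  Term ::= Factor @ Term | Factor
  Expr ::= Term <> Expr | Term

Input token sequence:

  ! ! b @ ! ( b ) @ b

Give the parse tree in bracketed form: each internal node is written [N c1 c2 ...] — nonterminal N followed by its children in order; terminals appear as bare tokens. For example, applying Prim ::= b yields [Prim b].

[Expr [Term [Factor [Prim ! [Prim ! [Prim b]]]] @ [Term [Factor [Prim ! [Prim ( [Expr [Term [Factor [Prim b]]]] )]]] @ [Term [Factor [Prim b]]]]]]

Expr
Term
Factor @ Term
Prim @ Term
! Prim @ Term
! ! Prim @ Term
! ! b @ Term
! ! b @ Factor @ Term
! ! b @ Prim @ Term
! ! b @ ! Prim @ Term
! ! b @ ! ( Expr ) @ Term
! ! b @ ! ( Term ) @ Term
! ! b @ ! ( Factor ) @ Term
! ! b @ ! ( Prim ) @ Term
! ! b @ ! ( b ) @ Term
! ! b @ ! ( b ) @ Factor
! ! b @ ! ( b ) @ Prim
! ! b @ ! ( b ) @ b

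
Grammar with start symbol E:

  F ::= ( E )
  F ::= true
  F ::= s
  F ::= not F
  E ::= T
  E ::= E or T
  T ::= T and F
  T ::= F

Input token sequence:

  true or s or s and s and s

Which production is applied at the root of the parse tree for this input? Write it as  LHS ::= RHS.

E ::= E or T

[E [E [E [T [F true]]] or [T [F s]]] or [T [T [T [F s]] and [F s]] and [F s]]]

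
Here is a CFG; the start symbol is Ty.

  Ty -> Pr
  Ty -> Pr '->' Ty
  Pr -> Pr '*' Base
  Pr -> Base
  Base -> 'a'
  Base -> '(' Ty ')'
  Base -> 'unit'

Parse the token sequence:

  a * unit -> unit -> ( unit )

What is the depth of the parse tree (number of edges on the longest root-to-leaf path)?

8

[Ty [Pr [Pr [Base a]] * [Base unit]] -> [Ty [Pr [Base unit]] -> [Ty [Pr [Base ( [Ty [Pr [Base unit]]] )]]]]]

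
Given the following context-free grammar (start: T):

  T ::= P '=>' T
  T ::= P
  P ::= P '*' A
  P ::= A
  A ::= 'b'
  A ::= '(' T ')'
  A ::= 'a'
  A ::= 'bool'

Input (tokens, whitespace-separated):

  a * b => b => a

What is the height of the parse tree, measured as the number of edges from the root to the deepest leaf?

[T [P [P [A a]] * [A b]] => [T [P [A b]] => [T [P [A a]]]]]

5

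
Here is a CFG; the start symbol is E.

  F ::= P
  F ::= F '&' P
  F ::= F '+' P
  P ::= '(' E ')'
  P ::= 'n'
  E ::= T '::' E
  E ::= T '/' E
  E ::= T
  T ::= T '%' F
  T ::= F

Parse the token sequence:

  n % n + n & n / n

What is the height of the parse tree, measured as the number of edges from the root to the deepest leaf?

[E [T [T [F [P n]]] % [F [F [F [P n]] + [P n]] & [P n]]] / [E [T [F [P n]]]]]

6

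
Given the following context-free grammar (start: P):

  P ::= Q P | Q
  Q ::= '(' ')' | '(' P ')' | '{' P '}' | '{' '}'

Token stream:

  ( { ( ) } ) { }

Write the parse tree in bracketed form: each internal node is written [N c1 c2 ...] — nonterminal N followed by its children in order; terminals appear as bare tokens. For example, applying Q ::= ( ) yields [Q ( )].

P
Q P
( P ) P
( Q ) P
( { P } ) P
( { Q } ) P
( { ( ) } ) P
( { ( ) } ) Q
( { ( ) } ) { }

[P [Q ( [P [Q { [P [Q ( )]] }]] )] [P [Q { }]]]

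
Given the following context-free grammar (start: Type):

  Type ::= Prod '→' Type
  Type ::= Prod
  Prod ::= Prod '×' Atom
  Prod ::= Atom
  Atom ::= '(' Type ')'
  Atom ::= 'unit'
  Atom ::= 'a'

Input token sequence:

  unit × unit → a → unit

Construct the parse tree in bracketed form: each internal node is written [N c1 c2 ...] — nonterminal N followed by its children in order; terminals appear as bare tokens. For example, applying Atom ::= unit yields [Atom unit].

[Type [Prod [Prod [Atom unit]] × [Atom unit]] → [Type [Prod [Atom a]] → [Type [Prod [Atom unit]]]]]

Type
Prod → Type
Prod × Atom → Type
Atom × Atom → Type
unit × Atom → Type
unit × unit → Type
unit × unit → Prod → Type
unit × unit → Atom → Type
unit × unit → a → Type
unit × unit → a → Prod
unit × unit → a → Atom
unit × unit → a → unit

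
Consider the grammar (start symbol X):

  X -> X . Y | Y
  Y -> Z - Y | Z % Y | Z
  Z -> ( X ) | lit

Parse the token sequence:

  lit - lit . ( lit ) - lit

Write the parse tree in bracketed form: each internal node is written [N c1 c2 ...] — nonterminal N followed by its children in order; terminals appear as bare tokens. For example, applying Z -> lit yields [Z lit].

X
X . Y
Y . Y
Z - Y . Y
lit - Y . Y
lit - Z . Y
lit - lit . Y
lit - lit . Z - Y
lit - lit . ( X ) - Y
lit - lit . ( Y ) - Y
lit - lit . ( Z ) - Y
lit - lit . ( lit ) - Y
lit - lit . ( lit ) - Z
lit - lit . ( lit ) - lit

[X [X [Y [Z lit] - [Y [Z lit]]]] . [Y [Z ( [X [Y [Z lit]]] )] - [Y [Z lit]]]]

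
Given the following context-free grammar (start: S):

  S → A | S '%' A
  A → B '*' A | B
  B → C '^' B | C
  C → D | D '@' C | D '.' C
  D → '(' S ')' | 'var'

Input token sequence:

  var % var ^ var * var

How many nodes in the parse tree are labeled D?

[S [S [A [B [C [D var]]]]] % [A [B [C [D var]] ^ [B [C [D var]]]] * [A [B [C [D var]]]]]]

4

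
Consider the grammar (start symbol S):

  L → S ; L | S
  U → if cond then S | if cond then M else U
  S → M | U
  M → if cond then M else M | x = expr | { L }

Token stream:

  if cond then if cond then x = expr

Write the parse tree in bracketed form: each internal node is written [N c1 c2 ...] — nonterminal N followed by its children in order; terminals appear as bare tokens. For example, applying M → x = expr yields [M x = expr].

[S [U if cond then [S [U if cond then [S [M x = expr]]]]]]

S
U
if cond then S
if cond then U
if cond then if cond then S
if cond then if cond then M
if cond then if cond then x = expr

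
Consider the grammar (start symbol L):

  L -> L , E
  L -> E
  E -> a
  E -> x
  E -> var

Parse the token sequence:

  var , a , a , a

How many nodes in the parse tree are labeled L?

4

[L [L [L [L [E var]] , [E a]] , [E a]] , [E a]]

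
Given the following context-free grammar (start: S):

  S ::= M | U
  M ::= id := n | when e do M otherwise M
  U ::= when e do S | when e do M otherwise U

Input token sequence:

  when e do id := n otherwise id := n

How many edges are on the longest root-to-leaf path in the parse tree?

3

[S [M when e do [M id := n] otherwise [M id := n]]]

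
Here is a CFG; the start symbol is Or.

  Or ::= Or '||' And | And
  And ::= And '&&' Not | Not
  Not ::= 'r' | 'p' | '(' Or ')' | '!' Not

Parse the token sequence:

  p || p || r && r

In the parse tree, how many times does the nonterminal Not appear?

[Or [Or [Or [And [Not p]]] || [And [Not p]]] || [And [And [Not r]] && [Not r]]]

4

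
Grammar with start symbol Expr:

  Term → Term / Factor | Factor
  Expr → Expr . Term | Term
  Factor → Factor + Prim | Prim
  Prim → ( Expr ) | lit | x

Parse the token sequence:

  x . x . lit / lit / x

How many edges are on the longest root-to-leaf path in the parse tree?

6

[Expr [Expr [Expr [Term [Factor [Prim x]]]] . [Term [Factor [Prim x]]]] . [Term [Term [Term [Factor [Prim lit]]] / [Factor [Prim lit]]] / [Factor [Prim x]]]]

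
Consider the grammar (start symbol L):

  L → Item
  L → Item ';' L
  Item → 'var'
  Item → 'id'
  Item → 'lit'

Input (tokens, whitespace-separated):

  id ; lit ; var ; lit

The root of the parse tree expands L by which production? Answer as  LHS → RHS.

L → Item ';' L

[L [Item id] ; [L [Item lit] ; [L [Item var] ; [L [Item lit]]]]]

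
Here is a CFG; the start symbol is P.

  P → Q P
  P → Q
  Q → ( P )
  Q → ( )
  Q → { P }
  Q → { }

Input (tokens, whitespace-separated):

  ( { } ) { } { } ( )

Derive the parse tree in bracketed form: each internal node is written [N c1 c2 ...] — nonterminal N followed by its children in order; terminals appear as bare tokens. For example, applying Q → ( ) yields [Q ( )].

[P [Q ( [P [Q { }]] )] [P [Q { }] [P [Q { }] [P [Q ( )]]]]]

P
Q P
( P ) P
( Q ) P
( { } ) P
( { } ) Q P
( { } ) { } P
( { } ) { } Q P
( { } ) { } { } P
( { } ) { } { } Q
( { } ) { } { } ( )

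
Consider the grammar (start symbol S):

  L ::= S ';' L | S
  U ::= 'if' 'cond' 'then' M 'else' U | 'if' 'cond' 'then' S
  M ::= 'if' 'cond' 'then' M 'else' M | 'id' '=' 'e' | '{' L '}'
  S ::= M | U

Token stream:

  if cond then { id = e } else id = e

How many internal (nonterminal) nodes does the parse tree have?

[S [M if cond then [M { [L [S [M id = e]]] }] else [M id = e]]]

7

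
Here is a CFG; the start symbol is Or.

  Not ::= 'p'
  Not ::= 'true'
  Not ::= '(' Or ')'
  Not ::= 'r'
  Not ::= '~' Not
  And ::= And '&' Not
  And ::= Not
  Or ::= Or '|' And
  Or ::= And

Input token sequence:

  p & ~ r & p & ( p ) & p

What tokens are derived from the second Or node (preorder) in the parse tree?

[Or [And [And [And [And [And [Not p]] & [Not ~ [Not r]]] & [Not p]] & [Not ( [Or [And [Not p]]] )]] & [Not p]]]

p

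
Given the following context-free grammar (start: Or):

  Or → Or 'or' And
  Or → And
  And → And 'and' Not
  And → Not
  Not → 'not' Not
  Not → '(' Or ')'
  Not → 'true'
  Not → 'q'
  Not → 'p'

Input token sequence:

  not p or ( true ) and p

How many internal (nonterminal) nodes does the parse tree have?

12

[Or [Or [And [Not not [Not p]]]] or [And [And [Not ( [Or [And [Not true]]] )]] and [Not p]]]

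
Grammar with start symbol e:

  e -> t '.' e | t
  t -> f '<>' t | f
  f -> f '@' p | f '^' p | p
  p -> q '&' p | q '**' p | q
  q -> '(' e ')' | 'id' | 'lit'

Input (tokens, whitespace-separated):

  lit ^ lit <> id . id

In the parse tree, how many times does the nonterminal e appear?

[e [t [f [f [p [q lit]]] ^ [p [q lit]]] <> [t [f [p [q id]]]]] . [e [t [f [p [q id]]]]]]

2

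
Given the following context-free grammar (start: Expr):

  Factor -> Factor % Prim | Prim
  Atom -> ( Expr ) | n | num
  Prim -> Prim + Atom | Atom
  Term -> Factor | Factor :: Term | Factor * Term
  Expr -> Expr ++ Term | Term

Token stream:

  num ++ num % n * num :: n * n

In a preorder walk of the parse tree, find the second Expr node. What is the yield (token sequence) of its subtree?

num

[Expr [Expr [Term [Factor [Prim [Atom num]]]]] ++ [Term [Factor [Factor [Prim [Atom num]]] % [Prim [Atom n]]] * [Term [Factor [Prim [Atom num]]] :: [Term [Factor [Prim [Atom n]]] * [Term [Factor [Prim [Atom n]]]]]]]]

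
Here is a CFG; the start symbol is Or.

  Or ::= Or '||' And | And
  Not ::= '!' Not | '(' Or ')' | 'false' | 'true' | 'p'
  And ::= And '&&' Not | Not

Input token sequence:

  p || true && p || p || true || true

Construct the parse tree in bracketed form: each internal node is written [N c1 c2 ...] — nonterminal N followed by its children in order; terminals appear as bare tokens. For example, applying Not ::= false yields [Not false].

[Or [Or [Or [Or [Or [And [Not p]]] || [And [And [Not true]] && [Not p]]] || [And [Not p]]] || [And [Not true]]] || [And [Not true]]]

Or
Or || And
Or || And || And
Or || And || And || And
Or || And || And || And || And
And || And || And || And || And
Not || And || And || And || And
p || And || And || And || And
p || And && Not || And || And || And
p || Not && Not || And || And || And
p || true && Not || And || And || And
p || true && p || And || And || And
p || true && p || Not || And || And
p || true && p || p || And || And
p || true && p || p || Not || And
p || true && p || p || true || And
p || true && p || p || true || Not
p || true && p || p || true || true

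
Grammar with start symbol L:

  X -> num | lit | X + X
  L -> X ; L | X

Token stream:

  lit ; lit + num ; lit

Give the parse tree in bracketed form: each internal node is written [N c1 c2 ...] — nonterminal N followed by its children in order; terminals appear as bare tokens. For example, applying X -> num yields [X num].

[L [X lit] ; [L [X [X lit] + [X num]] ; [L [X lit]]]]

L
X ; L
lit ; L
lit ; X ; L
lit ; X + X ; L
lit ; lit + X ; L
lit ; lit + num ; L
lit ; lit + num ; X
lit ; lit + num ; lit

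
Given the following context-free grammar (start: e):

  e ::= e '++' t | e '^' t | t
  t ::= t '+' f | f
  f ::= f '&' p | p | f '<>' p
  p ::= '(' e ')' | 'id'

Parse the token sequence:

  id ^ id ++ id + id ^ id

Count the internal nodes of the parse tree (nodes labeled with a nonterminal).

[e [e [e [e [t [f [p id]]]] ^ [t [f [p id]]]] ++ [t [t [f [p id]]] + [f [p id]]]] ^ [t [f [p id]]]]

19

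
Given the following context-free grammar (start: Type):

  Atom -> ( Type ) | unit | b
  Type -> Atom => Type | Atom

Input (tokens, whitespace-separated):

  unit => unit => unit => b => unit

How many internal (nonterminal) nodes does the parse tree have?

10

[Type [Atom unit] => [Type [Atom unit] => [Type [Atom unit] => [Type [Atom b] => [Type [Atom unit]]]]]]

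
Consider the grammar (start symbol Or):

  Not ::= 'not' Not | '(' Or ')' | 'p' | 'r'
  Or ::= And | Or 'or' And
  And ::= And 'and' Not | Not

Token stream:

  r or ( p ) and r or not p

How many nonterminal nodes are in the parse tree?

15

[Or [Or [Or [And [Not r]]] or [And [And [Not ( [Or [And [Not p]]] )]] and [Not r]]] or [And [Not not [Not p]]]]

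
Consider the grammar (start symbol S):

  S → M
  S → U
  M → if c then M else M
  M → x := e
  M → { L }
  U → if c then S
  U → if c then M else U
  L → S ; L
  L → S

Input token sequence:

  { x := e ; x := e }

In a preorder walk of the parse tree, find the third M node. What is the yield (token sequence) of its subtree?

x := e

[S [M { [L [S [M x := e]] ; [L [S [M x := e]]]] }]]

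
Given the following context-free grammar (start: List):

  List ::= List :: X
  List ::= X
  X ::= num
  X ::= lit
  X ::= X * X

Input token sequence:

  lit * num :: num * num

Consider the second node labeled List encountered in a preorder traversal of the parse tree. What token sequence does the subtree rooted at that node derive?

lit * num

[List [List [X [X lit] * [X num]]] :: [X [X num] * [X num]]]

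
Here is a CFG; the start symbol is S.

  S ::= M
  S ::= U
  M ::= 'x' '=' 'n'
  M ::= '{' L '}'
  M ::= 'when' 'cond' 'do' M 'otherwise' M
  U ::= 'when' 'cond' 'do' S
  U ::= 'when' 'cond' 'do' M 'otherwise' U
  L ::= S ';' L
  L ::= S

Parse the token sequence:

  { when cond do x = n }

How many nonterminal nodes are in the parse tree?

[S [M { [L [S [U when cond do [S [M x = n]]]]] }]]

7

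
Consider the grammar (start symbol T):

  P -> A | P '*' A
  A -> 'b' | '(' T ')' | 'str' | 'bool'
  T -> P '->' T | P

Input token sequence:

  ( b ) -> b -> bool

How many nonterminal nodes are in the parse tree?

12

[T [P [A ( [T [P [A b]]] )]] -> [T [P [A b]] -> [T [P [A bool]]]]]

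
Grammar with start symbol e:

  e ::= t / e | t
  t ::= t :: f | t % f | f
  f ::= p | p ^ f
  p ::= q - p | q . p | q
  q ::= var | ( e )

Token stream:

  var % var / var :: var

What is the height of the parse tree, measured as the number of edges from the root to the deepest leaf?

[e [t [t [f [p [q var]]]] % [f [p [q var]]]] / [e [t [t [f [p [q var]]]] :: [f [p [q var]]]]]]

7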